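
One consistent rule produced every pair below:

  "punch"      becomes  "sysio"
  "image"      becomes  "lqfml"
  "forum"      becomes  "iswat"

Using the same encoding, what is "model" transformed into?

psiks

Letter i (0-indexed) is shifted by i+3, so successive shifts are 3, 4, 5, ….
On model: m+3=p, o+4=s, d+5=i, e+6=k, l+7=s.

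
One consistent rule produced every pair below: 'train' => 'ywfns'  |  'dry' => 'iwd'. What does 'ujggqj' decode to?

Compare letters: t→y is +5, r→w is +5, a→f is +5 — a constant shift. Every letter moves 5 places later in the alphabet, wrapping around z→a.
Undoing it on ujggqj: u−5=p, j−5=e, g−5=b, g−5=b, q−5=l, j−5=e.

pebble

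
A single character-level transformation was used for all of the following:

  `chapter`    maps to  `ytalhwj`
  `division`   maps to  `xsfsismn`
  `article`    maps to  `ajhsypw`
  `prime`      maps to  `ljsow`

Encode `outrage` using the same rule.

Each letter's alphabet position (a=0..z=25) is mapped through 25·x+0 mod 26 — an affine cipher.
For outrage: o(14)→25·14+0≡12=m; u(20)→25·20+0≡6=g; t(19)→25·19+0≡7=h; r(17)→25·17+0≡9=j; a(0)→25·0+0≡0=a; g(6)→25·6+0≡20=u; e(4)→25·4+0≡22=w (all mod 26).

mghjauw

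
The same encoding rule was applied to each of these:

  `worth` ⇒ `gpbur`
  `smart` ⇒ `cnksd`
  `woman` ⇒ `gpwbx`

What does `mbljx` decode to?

cabin

Shifts by position in worth: pos 0: w→g (+10), pos 1: o→p (+1), pos 2: r→b (+10), pos 3: t→u (+1) — repeating every 2. A repeating key of period 2 is used — shifts +10, +1 over and over.
Undoing it on mbljx: m−10=c, b−1=a, l−10=b, j−1=i, x−10=n.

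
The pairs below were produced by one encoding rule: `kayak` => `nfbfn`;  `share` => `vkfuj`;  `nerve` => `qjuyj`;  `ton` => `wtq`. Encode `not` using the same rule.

The shift depends on letter class: consonant k→n is +3, but vowel a→f is +5. Vowels shift forward by 5 and consonants shift forward by 3.
For not: n(cons)+3=q, o(vowel)+5=t, t(cons)+3=w.

qtw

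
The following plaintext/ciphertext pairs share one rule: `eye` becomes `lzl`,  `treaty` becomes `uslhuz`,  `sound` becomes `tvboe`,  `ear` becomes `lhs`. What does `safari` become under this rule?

thghsp

The rule splits by letter class: vowels +7, consonants +1.
For safari: s(cons)+1=t, a(vowel)+7=h, f(cons)+1=g, a(vowel)+7=h, r(cons)+1=s, i(vowel)+7=p.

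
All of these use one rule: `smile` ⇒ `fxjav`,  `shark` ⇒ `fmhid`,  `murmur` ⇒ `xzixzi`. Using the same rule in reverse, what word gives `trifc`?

worst

s(18)→f(5) and m(12)→x(23) fit y≡23x+7 (mod 26); the inverse of 23 mod 26 is 17. Treating letters as 0–25, the rule is x ↦ 23x + 7 (mod 26).
Reversing it on trifc: t(19)→17·(19−7)≡22=w; r(17)→17·(17−7)≡14=o; i(8)→17·(8−7)≡17=r; f(5)→17·(5−7)≡18=s; c(2)→17·(2−7)≡19=t (all mod 26).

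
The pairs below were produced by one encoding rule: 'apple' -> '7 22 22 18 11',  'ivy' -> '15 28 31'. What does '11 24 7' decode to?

era

a is letter #1 and maps to 7: an offset of 6. Letters become their 1-based position plus 6 (so a→7, b→8, …).
Reversing it on 11 24 7: 11→(11−6)÷1=5=e, 24→(24−6)÷1=18=r, 7→(7−6)÷1=1=a.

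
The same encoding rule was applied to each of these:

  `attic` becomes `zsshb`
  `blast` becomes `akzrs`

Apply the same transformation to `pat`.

Compare letters: a→z is +25, t→s is +25, t→s is +25 — a constant shift. This is a Caesar cipher with shift 25.
For pat: p+25=o, a+25=z, t+25=s.

ozs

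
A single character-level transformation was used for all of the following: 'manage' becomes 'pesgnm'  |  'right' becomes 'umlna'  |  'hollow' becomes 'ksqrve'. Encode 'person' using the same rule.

siwyvv

The shift increases by 1 at each position, starting from +3: 3, 4, 5, ….
For person: p+3=s, e+4=i, r+5=w, s+6=y, o+7=v, n+8=v.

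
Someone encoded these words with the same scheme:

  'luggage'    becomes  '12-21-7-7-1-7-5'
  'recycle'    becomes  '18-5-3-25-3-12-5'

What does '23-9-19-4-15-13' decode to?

wisdom

l is letter #12 and maps to 12: an offset of 0. Letters become their 1-indexed alphabet positions: a=1 … z=26.
Undoing it on 23-9-19-4-15-13: 23=w, 9=i, 19=s, 4=d, 15=o, 13=m.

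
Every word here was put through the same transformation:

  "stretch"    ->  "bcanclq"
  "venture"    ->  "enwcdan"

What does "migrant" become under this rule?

Compare letters: s→b is +9, t→c is +9, r→a is +9 — a constant shift. Every letter moves 9 places later in the alphabet, wrapping around z→a.
For migrant: m+9=v, i+9=r, g+9=p, r+9=a, a+9=j, n+9=w, t+9=c.

vrpajwc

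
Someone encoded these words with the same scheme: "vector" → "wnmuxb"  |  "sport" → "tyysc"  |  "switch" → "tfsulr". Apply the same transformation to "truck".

Shifts by position in vector: pos 0: v→w (+1), pos 1: e→n (+9), pos 2: c→m (+10), pos 3: t→u (+1), pos 4: o→x (+9), pos 5: r→b (+10) — repeating every 3. A repeating key of period 3 is used — shifts +1, +9, +10 over and over.
On truck: t+1=u, r+9=a, u+10=e, c+1=d, k+9=t.

uaedt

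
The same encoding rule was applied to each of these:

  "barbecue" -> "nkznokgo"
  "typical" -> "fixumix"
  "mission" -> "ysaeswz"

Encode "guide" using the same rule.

seqpo

Shifts by position in barbecue: pos 0: b→n (+12), pos 1: a→k (+10), pos 2: r→z (+8), pos 3: b→n (+12), pos 4: e→o (+10), pos 5: c→k (+8) — repeating every 3. A repeating key of period 3 is used — shifts +12, +10, +8 over and over.
On guide: g+12=s, u+10=e, i+8=q, d+12=p, e+10=o.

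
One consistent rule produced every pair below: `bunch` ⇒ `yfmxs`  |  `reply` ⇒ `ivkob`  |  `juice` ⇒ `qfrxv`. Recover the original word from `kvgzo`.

Each pair mirrors across the alphabet (b↔y, u↔f, n↔m): positions sum to 25. Letters are reflected about the middle of the alphabet (position → 25−position): Atbash.
Undoing it on kvgzo: k↔p, v↔e, g↔t, z↔a, o↔l.

petal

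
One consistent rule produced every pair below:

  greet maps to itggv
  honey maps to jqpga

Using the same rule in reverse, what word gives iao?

gym

Compare letters: g→i is +2, r→t is +2, e→g is +2 — a constant shift. Every letter moves 2 places later in the alphabet, wrapping around z→a.
Decoding iao: i−2=g, a−2=y, o−2=m.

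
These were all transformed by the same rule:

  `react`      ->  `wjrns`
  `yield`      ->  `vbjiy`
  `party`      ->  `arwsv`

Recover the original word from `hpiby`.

solid

r(17)→w(22) and e(4)→j(9) fit y≡11x+17 (mod 26); the inverse of 11 mod 26 is 19. This is an affine cipher: with a=0,…,z=25, each position x becomes (11x+17) mod 26.
Decoding hpiby: h(7)→19·(7−17)≡18=s; p(15)→19·(15−17)≡14=o; i(8)→19·(8−17)≡11=l; b(1)→19·(1−17)≡8=i; y(24)→19·(24−17)≡3=d (all mod 26).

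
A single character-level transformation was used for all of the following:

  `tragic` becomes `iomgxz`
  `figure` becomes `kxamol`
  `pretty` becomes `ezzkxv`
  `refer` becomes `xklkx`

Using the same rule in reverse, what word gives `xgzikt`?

nectar

The word is reversed, then every letter is shifted forward by 6.
Decoding xgzikt: shift back: x−6=r, g−6=a, z−6=t, i−6=c, k−6=e, t−6=n → ratcen; then reverse → nectar.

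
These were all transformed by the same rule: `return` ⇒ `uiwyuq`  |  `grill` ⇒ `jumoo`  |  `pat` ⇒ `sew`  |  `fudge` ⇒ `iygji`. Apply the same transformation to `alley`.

eooib

The shift depends on letter class: consonant r→u is +3, but vowel e→i is +4. Vowels shift forward by 4 and consonants shift forward by 3.
On alley: a(vowel)+4=e, l(cons)+3=o, l(cons)+3=o, e(vowel)+4=i, y(cons)+3=b.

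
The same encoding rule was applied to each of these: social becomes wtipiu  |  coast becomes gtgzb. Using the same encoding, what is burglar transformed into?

fzxntjb

Each letter shifts forward by (position + 4), i.e. 4, 5, 6, … — the shift grows by one for each successive letter.
Applying it to burglar: b+4=f, u+5=z, r+6=x, g+7=n, l+8=t, a+9=j, r+10=b.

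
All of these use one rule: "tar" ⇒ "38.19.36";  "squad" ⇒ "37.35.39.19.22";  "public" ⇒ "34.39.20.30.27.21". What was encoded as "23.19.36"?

Letters become their 1-based position plus 18 (so a→19, b→20, …).
Decoding 23.19.36: 23→(23−18)÷1=5=e, 19→(19−18)÷1=1=a, 36→(36−18)÷1=18=r.

ear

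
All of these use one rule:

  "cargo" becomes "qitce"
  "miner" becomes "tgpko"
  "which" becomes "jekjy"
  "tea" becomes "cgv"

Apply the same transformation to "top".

The word is reversed, then every letter is shifted forward by 2.
On top: reverse → pot; then shift: p+2=r, o+2=q, t+2=v.

rqv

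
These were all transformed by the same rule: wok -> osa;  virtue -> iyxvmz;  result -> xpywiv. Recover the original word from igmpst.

police

The output letters match the input read backwards, each shifted +4: wok reversed is kow. The word is reversed, then every letter is shifted forward by 4.
Decoding igmpst: shift back: i−4=e, g−4=c, m−4=i, p−4=l, s−4=o, t−4=p → ecilop; then reverse → police.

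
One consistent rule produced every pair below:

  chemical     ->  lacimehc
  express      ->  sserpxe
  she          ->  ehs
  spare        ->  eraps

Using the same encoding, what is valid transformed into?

It's just the letters in reverse order.
For valid: reverse → dilav.

dilav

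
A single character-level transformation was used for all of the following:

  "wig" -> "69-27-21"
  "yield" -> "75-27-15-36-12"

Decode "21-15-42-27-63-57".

w(#23)→69 and i(#9)→27: differences scale by 3, so n = 3·pos + 0. Each letter becomes 3×(its alphabet position, a=1..z=26).
Decoding 21-15-42-27-63-57: 21→(21−0)÷3=7=g, 15→(15−0)÷3=5=e, 42→(42−0)÷3=14=n, 27→(27−0)÷3=9=i, 63→(63−0)÷3=21=u, 57→(57−0)÷3=19=s.

genius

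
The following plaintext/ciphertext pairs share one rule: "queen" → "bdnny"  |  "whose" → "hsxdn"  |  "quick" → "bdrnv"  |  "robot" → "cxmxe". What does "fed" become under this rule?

qno

Vowels shift forward by 9 and consonants shift forward by 11.
Applying it to fed: f(cons)+11=q, e(vowel)+9=n, d(cons)+11=o.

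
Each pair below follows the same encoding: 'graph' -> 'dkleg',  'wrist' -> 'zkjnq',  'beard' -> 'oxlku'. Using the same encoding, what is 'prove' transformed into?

This is an affine cipher: with a=0,…,z=25, each position x becomes (3x+11) mod 26.
For prove: p(15)→3·15+11≡4=e; r(17)→3·17+11≡10=k; o(14)→3·14+11≡1=b; v(21)→3·21+11≡22=w; e(4)→3·4+11≡23=x (all mod 26).

ekbwx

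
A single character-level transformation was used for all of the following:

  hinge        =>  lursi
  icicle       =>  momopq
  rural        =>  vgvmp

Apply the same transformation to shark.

wtedo

Shifts by position in hinge: pos 0: h→l (+4), pos 1: i→u (+12), pos 2: n→r (+4), pos 3: g→s (+12) — repeating every 2. The shifts repeat in a cycle of length 2: positions 0,1,… shift by +4, +12, then the pattern repeats.
Applying it to shark: s+4=w, h+12=t, a+4=e, r+12=d, k+4=o.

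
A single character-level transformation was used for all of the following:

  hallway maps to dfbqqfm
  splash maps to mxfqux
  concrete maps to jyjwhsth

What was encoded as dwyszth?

The output letters match the input read backwards, each shifted +5: hallway reversed is yawllah. Two steps: reverse the string, then apply a Caesar shift of +5.
Undoing it on dwyszth: shift back: d−5=y, w−5=r, y−5=t, s−5=n, z−5=u, t−5=o, h−5=c → yrtnuoc; then reverse → country.

country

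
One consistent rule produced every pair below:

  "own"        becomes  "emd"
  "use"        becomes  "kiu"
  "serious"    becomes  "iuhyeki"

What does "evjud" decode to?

often

Compare letters: o→e is +16, w→m is +16, n→d is +16 — a constant shift. This is a Caesar cipher with shift 16.
Reversing it on evjud: e−16=o, v−16=f, j−16=t, u−16=e, d−16=n.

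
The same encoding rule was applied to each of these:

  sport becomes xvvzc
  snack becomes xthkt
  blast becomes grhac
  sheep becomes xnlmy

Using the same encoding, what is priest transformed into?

In sport: s→x is +5, p→v is +6, o→v is +7, r→z is +8 — the shift increases by 1 each position. Letter i (0-indexed) is shifted by i+5, so successive shifts are 5, 6, 7, ….
On priest: p+5=u, r+6=x, i+7=p, e+8=m, s+9=b, t+10=d.

uxpmbd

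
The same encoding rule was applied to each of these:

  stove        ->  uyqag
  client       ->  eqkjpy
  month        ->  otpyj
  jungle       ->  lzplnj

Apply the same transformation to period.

Shifts by position in stove: pos 0: s→u (+2), pos 1: t→y (+5), pos 2: o→q (+2), pos 3: v→a (+5) — repeating every 2. It's a Vigenère-style cipher with numeric key [2,5]: position i shifts by key[i mod 2].
On period: p+2=r, e+5=j, r+2=t, i+5=n, o+2=q, d+5=i.

rjtnqi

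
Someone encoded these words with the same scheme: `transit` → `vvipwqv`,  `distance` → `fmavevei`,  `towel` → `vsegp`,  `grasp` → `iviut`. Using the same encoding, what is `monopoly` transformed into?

Shifts by position in transit: pos 0: t→v (+2), pos 1: r→v (+4), pos 2: a→i (+8), pos 3: n→p (+2), pos 4: s→w (+4), pos 5: i→q (+8) — repeating every 3. The shifts repeat in a cycle of length 3: positions 0,1,… shift by +2, +4, +8, then the pattern repeats.
Applying it to monopoly: m+2=o, o+4=s, n+8=v, o+2=q, p+4=t, o+8=w, l+2=n, y+4=c.

osvqtwnc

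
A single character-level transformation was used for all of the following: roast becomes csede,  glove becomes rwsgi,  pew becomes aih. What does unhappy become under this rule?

yyseaaj

The shift depends on letter class: consonant r→c is +11, but vowel o→s is +4. The rule splits by letter class: vowels +4, consonants +11.
On unhappy: u(vowel)+4=y, n(cons)+11=y, h(cons)+11=s, a(vowel)+4=e, p(cons)+11=a, p(cons)+11=a, y(cons)+11=j.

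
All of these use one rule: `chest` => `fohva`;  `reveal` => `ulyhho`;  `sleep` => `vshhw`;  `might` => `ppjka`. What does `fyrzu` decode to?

Shifts by position in chest: pos 0: c→f (+3), pos 1: h→o (+7), pos 2: e→h (+3), pos 3: s→v (+3), pos 4: t→a (+7) — repeating every 3. It's a Vigenère-style cipher with numeric key [3,7,3]: position i shifts by key[i mod 3].
Undoing it on fyrzu: f−3=c, y−7=r, r−3=o, z−3=w, u−7=n.

crown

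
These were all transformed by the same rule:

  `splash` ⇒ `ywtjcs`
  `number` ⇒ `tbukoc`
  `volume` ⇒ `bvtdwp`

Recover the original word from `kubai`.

In splash: s→y is +6, p→w is +7, l→t is +8, a→j is +9 — the shift increases by 1 each position. Letter i (0-indexed) is shifted by i+6, so successive shifts are 6, 7, 8, ….
Reversing it on kubai: k−6=e, u−7=n, b−8=t, a−9=r, i−10=y.

entry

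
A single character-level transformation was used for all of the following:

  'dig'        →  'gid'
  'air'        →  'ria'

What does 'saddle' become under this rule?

elddas

The output letters match the input read backwards: dig reversed is gid. The word is simply reversed.
Applying it to saddle: reverse → elddas.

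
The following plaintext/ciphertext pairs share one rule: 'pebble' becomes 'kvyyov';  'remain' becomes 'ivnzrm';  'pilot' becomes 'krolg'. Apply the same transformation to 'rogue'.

iltfv

Each pair mirrors across the alphabet (p↔k, e↔v, b↔y): positions sum to 25. Letters are reflected about the middle of the alphabet (position → 25−position): Atbash.
On rogue: r↔i, o↔l, g↔t, u↔f, e↔v.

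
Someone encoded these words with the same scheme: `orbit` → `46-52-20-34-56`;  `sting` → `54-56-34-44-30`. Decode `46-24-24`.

odd

o(#15)→46 and r(#18)→52: differences scale by 2, so n = 2·pos + 16. The formula is n = 2×(alphabet index, a=1) + 16.
Undoing it on 46-24-24: 46→(46−16)÷2=15=o, 24→(24−16)÷2=4=d, 24→(24−16)÷2=4=d.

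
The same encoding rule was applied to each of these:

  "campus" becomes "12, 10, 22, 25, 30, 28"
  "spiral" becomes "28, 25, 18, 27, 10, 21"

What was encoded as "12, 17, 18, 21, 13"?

c is letter #3 and maps to 12: an offset of 9. Letters become their 1-based position plus 9 (so a→10, b→11, …).
Reversing it on 12, 17, 18, 21, 13: 12→(12−9)÷1=3=c, 17→(17−9)÷1=8=h, 18→(18−9)÷1=9=i, 21→(21−9)÷1=12=l, 13→(13−9)÷1=4=d.

child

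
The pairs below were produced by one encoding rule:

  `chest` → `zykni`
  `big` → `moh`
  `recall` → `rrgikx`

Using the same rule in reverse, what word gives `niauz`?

touch

The output letters match the input read backwards, each shifted +6: chest reversed is tsehc. The word is reversed, then every letter is shifted forward by 6.
Reversing it on niauz: shift back: n−6=h, i−6=c, a−6=u, u−6=o, z−6=t → hcuot; then reverse → touch.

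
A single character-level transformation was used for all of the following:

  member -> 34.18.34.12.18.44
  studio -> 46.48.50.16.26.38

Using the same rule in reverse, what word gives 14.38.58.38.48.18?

coyote

m(#13)→34 and e(#5)→18: differences scale by 2, so n = 2·pos + 8. With a=1..z=26, the number is 2·pos + 8.
Decoding 14.38.58.38.48.18: 14→(14−8)÷2=3=c, 38→(38−8)÷2=15=o, 58→(58−8)÷2=25=y, 38→(38−8)÷2=15=o, 48→(48−8)÷2=20=t, 18→(18−8)÷2=5=e.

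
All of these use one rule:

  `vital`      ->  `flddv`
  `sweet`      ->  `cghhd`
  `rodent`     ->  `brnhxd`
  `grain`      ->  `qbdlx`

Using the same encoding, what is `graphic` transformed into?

qbdzrlm

Two shifts are in play — +3 for a/e/i/o/u, +10 for every other letter.
For graphic: g(cons)+10=q, r(cons)+10=b, a(vowel)+3=d, p(cons)+10=z, h(cons)+10=r, i(vowel)+3=l, c(cons)+10=m.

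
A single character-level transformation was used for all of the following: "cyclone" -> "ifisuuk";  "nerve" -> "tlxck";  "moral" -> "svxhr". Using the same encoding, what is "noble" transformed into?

It's a Vigenère-style cipher with numeric key [6,7]: position i shifts by key[i mod 2].
For noble: n+6=t, o+7=v, b+6=h, l+7=s, e+6=k.

tvhsk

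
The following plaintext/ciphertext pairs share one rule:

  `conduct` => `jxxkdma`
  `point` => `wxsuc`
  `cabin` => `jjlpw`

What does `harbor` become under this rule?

ojbixb

It's a Vigenère-style cipher with numeric key [7,9,10]: position i shifts by key[i mod 3].
On harbor: h+7=o, a+9=j, r+10=b, b+7=i, o+9=x, r+10=b.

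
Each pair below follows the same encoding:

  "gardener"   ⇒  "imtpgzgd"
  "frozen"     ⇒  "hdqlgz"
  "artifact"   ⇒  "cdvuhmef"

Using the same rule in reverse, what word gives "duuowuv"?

A repeating key of period 2 is used — shifts +2, +12 over and over.
Reversing it on duuowuv: d−2=b, u−12=i, u−2=s, o−12=c, w−2=u, u−12=i, v−2=t.

biscuit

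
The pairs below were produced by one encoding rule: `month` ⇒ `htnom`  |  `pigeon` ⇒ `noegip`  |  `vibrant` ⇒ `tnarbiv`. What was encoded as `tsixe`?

exist

The output letters match the input read backwards: month reversed is htnom. It's just the letters in reverse order.
Decoding tsixe: then reverse → exist.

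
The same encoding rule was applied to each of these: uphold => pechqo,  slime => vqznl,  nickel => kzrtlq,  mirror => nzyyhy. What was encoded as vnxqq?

small

This is an affine cipher: with a=0,…,z=25, each position x becomes (23x+23) mod 26.
Undoing it on vnxqq: v(21)→17·(21−23)≡18=s; n(13)→17·(13−23)≡12=m; x(23)→17·(23−23)≡0=a; q(16)→17·(16−23)≡11=l; q(16)→17·(16−23)≡11=l (all mod 26).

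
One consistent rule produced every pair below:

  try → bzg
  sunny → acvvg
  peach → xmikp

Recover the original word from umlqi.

Compare letters: t→b is +8, r→z is +8, y→g is +8 — a constant shift. This is a Caesar cipher with shift 8.
Undoing it on umlqi: u−8=m, m−8=e, l−8=d, q−8=i, i−8=a.

media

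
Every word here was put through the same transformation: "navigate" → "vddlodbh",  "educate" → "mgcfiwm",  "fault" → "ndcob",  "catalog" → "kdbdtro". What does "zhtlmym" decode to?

relieve

Shifts by position in navigate: pos 0: n→v (+8), pos 1: a→d (+3), pos 2: v→d (+8), pos 3: i→l (+3) — repeating every 2. It's a Vigenère-style cipher with numeric key [8,3]: position i shifts by key[i mod 2].
Undoing it on zhtlmym: z−8=r, h−3=e, t−8=l, l−3=i, m−8=e, y−3=v, m−8=e.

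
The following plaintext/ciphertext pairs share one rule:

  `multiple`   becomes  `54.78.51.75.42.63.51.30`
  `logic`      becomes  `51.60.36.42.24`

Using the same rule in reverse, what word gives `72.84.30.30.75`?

m(#13)→54 and u(#21)→78: differences scale by 3, so n = 3·pos + 15. With a=1..z=26, the number is 3·pos + 15.
Decoding 72.84.30.30.75: 72→(72−15)÷3=19=s, 84→(84−15)÷3=23=w, 30→(30−15)÷3=5=e, 30→(30−15)÷3=5=e, 75→(75−15)÷3=20=t.

sweet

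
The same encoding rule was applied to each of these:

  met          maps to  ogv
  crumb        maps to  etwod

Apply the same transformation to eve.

Compare letters: m→o is +2, e→g is +2, t→v is +2 — a constant shift. This is a Caesar cipher with shift 2.
For eve: e+2=g, v+2=x, e+2=g.

gxg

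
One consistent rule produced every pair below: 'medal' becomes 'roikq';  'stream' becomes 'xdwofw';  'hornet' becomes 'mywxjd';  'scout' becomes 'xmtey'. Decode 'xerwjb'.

summer

Shifts by position in medal: pos 0: m→r (+5), pos 1: e→o (+10), pos 2: d→i (+5), pos 3: a→k (+10) — repeating every 2. The shifts repeat in a cycle of length 2: positions 0,1,… shift by +5, +10, then the pattern repeats.
Reversing it on xerwjb: x−5=s, e−10=u, r−5=m, w−10=m, j−5=e, b−10=r.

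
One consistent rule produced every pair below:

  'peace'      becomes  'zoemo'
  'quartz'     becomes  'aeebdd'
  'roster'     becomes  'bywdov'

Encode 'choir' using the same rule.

mrssb

Shifts by position in peace: pos 0: p→z (+10), pos 1: e→o (+10), pos 2: a→e (+4), pos 3: c→m (+10), pos 4: e→o (+10) — repeating every 3. The shifts repeat in a cycle of length 3: positions 0,1,… shift by +10, +10, +4, then the pattern repeats.
For choir: c+10=m, h+10=r, o+4=s, i+10=s, r+10=b.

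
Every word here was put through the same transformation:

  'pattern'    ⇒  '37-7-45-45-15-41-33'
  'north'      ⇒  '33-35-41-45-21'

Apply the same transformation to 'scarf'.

43-11-7-41-17

p(#16)→37 and a(#1)→7: differences scale by 2, so n = 2·pos + 5. The formula is n = 2×(alphabet index, a=1) + 5.
For scarf: s=19→43, c=3→11, a=1→7, r=18→41, f=6→17.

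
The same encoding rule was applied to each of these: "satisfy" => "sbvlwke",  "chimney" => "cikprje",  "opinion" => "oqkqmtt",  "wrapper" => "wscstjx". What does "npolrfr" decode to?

The shift increases by 1 at each position, starting from +0: 0, 1, 2, ….
Decoding npolrfr: n−0=n, p−1=o, o−2=m, l−3=i, r−4=n, f−5=a, r−6=l.

nominal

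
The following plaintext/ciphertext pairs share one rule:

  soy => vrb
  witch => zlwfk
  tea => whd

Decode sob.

ply

Compare letters: s→v is +3, o→r is +3, y→b is +3 — a constant shift. It's a constant shift of +3 (ROT3).
Decoding sob: s−3=p, o−3=l, b−3=y.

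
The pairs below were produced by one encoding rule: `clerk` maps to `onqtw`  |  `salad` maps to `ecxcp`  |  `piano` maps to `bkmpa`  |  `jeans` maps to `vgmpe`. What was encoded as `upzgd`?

inner

Shifts by position in clerk: pos 0: c→o (+12), pos 1: l→n (+2), pos 2: e→q (+12), pos 3: r→t (+2) — repeating every 2. It's a Vigenère-style cipher with numeric key [12,2]: position i shifts by key[i mod 2].
Undoing it on upzgd: u−12=i, p−2=n, z−12=n, g−2=e, d−12=r.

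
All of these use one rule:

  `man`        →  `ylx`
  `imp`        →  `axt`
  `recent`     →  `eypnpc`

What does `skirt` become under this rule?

Read the word backwards and shift each letter +11.
For skirt: reverse → triks; then shift: t+11=e, r+11=c, i+11=t, k+11=v, s+11=d.

ectvd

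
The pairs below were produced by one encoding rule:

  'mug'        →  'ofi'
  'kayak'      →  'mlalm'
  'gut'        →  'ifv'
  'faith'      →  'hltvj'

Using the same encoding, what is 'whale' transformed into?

The shift depends on letter class: consonant m→o is +2, but vowel u→f is +11. Two shifts are in play — +11 for a/e/i/o/u, +2 for every other letter.
For whale: w(cons)+2=y, h(cons)+2=j, a(vowel)+11=l, l(cons)+2=n, e(vowel)+11=p.

yjlnp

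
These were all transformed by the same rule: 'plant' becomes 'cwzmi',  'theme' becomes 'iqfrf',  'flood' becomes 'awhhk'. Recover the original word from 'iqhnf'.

p(15)→c(2) and l(11)→w(22) fit y≡21x+25 (mod 26); the inverse of 21 mod 26 is 5. This is an affine cipher: with a=0,…,z=25, each position x becomes (21x+25) mod 26.
Decoding iqhnf: i(8)→5·(8−25)≡19=t; q(16)→5·(16−25)≡7=h; h(7)→5·(7−25)≡14=o; n(13)→5·(13−25)≡18=s; f(5)→5·(5−25)≡4=e (all mod 26).

those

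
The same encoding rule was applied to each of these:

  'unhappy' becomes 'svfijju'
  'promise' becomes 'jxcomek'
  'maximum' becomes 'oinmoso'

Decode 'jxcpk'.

u(20)→s(18) and n(13)→v(21) fit y≡7x+8 (mod 26); the inverse of 7 mod 26 is 15. This is an affine cipher: with a=0,…,z=25, each position x becomes (7x+8) mod 26.
Undoing it on jxcpk: j(9)→15·(9−8)≡15=p; x(23)→15·(23−8)≡17=r; c(2)→15·(2−8)≡14=o; p(15)→15·(15−8)≡1=b; k(10)→15·(10−8)≡4=e (all mod 26).

probe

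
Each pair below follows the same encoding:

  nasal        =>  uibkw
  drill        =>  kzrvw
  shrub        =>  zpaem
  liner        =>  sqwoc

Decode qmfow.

Letter i (0-indexed) is shifted by i+7, so successive shifts are 7, 8, 9, ….
Decoding qmfow: q−7=j, m−8=e, f−9=w, o−10=e, w−11=l.

jewel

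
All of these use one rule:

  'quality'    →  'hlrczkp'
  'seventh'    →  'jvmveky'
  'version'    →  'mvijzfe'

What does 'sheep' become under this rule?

This is a Caesar cipher with shift 17.
On sheep: s+17=j, h+17=y, e+17=v, e+17=v, p+17=g.

jyvvg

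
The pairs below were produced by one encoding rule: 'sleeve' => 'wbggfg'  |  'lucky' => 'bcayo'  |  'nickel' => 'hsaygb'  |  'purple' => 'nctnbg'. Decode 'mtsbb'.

grill

Each letter's alphabet position (a=0..z=25) is mapped through 3·x+20 mod 26 — an affine cipher.
Reversing it on mtsbb: m(12)→9·(12−20)≡6=g; t(19)→9·(19−20)≡17=r; s(18)→9·(18−20)≡8=i; b(1)→9·(1−20)≡11=l; b(1)→9·(1−20)≡11=l (all mod 26).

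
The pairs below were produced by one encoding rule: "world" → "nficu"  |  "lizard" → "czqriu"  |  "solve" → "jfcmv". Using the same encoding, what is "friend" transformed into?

wizveu

Compare letters: w→n is +17, o→f is +17, r→i is +17 — a constant shift. It's a constant shift of +17 (ROT17).
For friend: f+17=w, r+17=i, i+17=z, e+17=v, n+17=e, d+17=u.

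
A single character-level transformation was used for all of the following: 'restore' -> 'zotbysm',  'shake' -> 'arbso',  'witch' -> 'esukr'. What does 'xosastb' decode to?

Shifts by position in restore: pos 0: r→z (+8), pos 1: e→o (+10), pos 2: s→t (+1), pos 3: t→b (+8), pos 4: o→y (+10), pos 5: r→s (+1) — repeating every 3. A repeating key of period 3 is used — shifts +8, +10, +1 over and over.
Decoding xosastb: x−8=p, o−10=e, s−1=r, a−8=s, s−10=i, t−1=s, b−8=t.

persist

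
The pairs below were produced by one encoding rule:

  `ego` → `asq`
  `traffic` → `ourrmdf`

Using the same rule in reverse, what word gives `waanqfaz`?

notebook

The output letters match the input read backwards, each shifted +12: ego reversed is oge. The word is reversed, then every letter is shifted forward by 12.
Decoding waanqfaz: shift back: w−12=k, a−12=o, a−12=o, n−12=b, q−12=e, f−12=t, a−12=o, z−12=n → koobeton; then reverse → notebook.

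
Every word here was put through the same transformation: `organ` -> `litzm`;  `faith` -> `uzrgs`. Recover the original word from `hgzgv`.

state

Each letter is replaced by its mirror in the alphabet: a↔z, b↔y, c↔x, and so on (the Atbash cipher).
Reversing it on hgzgv: h↔s, g↔t, z↔a, g↔t, v↔e.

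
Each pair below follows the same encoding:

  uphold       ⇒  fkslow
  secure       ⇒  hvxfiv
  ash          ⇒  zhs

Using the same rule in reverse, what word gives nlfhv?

Each pair mirrors across the alphabet (u↔f, p↔k, h↔s): positions sum to 25. This is the alphabet-reversal cipher (Atbash): a becomes z, b becomes y, etc.
Undoing it on nlfhv: n↔m, l↔o, f↔u, h↔s, v↔e.

mouse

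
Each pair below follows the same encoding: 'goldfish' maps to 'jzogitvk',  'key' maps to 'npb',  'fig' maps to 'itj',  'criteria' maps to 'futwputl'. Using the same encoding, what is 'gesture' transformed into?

The shift depends on letter class: consonant g→j is +3, but vowel o→z is +11. The rule splits by letter class: vowels +11, consonants +3.
On gesture: g(cons)+3=j, e(vowel)+11=p, s(cons)+3=v, t(cons)+3=w, u(vowel)+11=f, r(cons)+3=u, e(vowel)+11=p.

jpvwfup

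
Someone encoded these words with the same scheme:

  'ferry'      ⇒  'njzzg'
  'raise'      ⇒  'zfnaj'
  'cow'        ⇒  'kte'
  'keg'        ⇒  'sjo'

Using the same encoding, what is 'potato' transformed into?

xtbfbt

The shift depends on letter class: consonant f→n is +8, but vowel e→j is +5. Vowels shift forward by 5 and consonants shift forward by 8.
On potato: p(cons)+8=x, o(vowel)+5=t, t(cons)+8=b, a(vowel)+5=f, t(cons)+8=b, o(vowel)+5=t.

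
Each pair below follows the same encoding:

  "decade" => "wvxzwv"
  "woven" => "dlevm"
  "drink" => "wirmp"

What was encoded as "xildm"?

crown

Each letter is replaced by its mirror in the alphabet: a↔z, b↔y, c↔x, and so on (the Atbash cipher).
Decoding xildm: x↔c, i↔r, l↔o, d↔w, m↔n.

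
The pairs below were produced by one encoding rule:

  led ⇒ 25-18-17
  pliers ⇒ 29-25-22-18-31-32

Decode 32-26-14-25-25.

small

l is letter #12 and maps to 25: an offset of 13. Each letter is replaced by its alphabet position (a=1..z=26) + 13.
Undoing it on 32-26-14-25-25: 32→(32−13)÷1=19=s, 26→(26−13)÷1=13=m, 14→(14−13)÷1=1=a, 25→(25−13)÷1=12=l, 25→(25−13)÷1=12=l.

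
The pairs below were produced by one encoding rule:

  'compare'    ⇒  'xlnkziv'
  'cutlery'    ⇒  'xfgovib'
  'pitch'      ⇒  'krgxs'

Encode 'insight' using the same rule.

Each pair mirrors across the alphabet (c↔x, o↔l, m↔n): positions sum to 25. This is the alphabet-reversal cipher (Atbash): a becomes z, b becomes y, etc.
Applying it to insight: i↔r, n↔m, s↔h, i↔r, g↔t, h↔s, t↔g.

rmhrtsg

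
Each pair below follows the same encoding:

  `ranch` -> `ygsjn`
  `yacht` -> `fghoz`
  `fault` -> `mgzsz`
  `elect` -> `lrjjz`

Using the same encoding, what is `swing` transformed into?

zcnum

Shifts by position in ranch: pos 0: r→y (+7), pos 1: a→g (+6), pos 2: n→s (+5), pos 3: c→j (+7), pos 4: h→n (+6) — repeating every 3. It's a Vigenère-style cipher with numeric key [7,6,5]: position i shifts by key[i mod 3].
On swing: s+7=z, w+6=c, i+5=n, n+7=u, g+6=m.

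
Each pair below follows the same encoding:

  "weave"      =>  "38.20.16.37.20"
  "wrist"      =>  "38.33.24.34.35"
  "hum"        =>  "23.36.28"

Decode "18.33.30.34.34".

cross

The number is (letter's place in the alphabet, a=1) + 15.
Reversing it on 18.33.30.34.34: 18→(18−15)÷1=3=c, 33→(33−15)÷1=18=r, 30→(30−15)÷1=15=o, 34→(34−15)÷1=19=s, 34→(34−15)÷1=19=s.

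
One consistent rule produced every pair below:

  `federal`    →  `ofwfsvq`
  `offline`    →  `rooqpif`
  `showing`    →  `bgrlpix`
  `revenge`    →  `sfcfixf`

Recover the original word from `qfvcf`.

leave

f(5)→o(14) and e(4)→f(5) fit y≡9x+21 (mod 26); the inverse of 9 mod 26 is 3. This is an affine cipher: with a=0,…,z=25, each position x becomes (9x+21) mod 26.
Reversing it on qfvcf: q(16)→3·(16−21)≡11=l; f(5)→3·(5−21)≡4=e; v(21)→3·(21−21)≡0=a; c(2)→3·(2−21)≡21=v; f(5)→3·(5−21)≡4=e (all mod 26).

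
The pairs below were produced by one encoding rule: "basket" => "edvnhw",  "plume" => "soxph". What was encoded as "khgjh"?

hedge

Compare letters: b→e is +3, a→d is +3, s→v is +3 — a constant shift. It's a constant shift of +3 (ROT3).
Undoing it on khgjh: k−3=h, h−3=e, g−3=d, j−3=g, h−3=e.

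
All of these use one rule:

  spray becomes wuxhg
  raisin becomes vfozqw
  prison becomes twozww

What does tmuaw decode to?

In spray: s→w is +4, p→u is +5, r→x is +6, a→h is +7 — the shift increases by 1 each position. Each letter shifts forward by (position + 4), i.e. 4, 5, 6, … — the shift grows by one for each successive letter.
Undoing it on tmuaw: t−4=p, m−5=h, u−6=o, a−7=t, w−8=o.

photo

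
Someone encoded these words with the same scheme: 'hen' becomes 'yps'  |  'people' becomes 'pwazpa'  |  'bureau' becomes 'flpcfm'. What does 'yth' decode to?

Read the word backwards and shift each letter +11.
Undoing it on yth: shift back: y−11=n, t−11=i, h−11=w → niw; then reverse → win.

win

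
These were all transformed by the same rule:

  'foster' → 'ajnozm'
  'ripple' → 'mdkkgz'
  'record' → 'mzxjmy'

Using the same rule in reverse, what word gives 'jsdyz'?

oxide

Compare letters: f→a is +21, o→j is +21, s→n is +21 — a constant shift. Every letter moves 21 places later in the alphabet, wrapping around z→a.
Undoing it on jsdyz: j−21=o, s−21=x, d−21=i, y−21=d, z−21=e.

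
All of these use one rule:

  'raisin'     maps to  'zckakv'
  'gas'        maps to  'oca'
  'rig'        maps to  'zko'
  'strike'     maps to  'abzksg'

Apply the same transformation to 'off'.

The shift depends on letter class: consonant r→z is +8, but vowel a→c is +2. The rule splits by letter class: vowels +2, consonants +8.
For off: o(vowel)+2=q, f(cons)+8=n, f(cons)+8=n.

qnn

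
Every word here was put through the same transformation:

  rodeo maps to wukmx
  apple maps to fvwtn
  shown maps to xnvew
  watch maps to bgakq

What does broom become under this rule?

In rodeo: r→w is +5, o→u is +6, d→k is +7, e→m is +8 — the shift increases by 1 each position. The shift increases by 1 at each position, starting from +5: 5, 6, 7, ….
Applying it to broom: b+5=g, r+6=x, o+7=v, o+8=w, m+9=v.

gxvwv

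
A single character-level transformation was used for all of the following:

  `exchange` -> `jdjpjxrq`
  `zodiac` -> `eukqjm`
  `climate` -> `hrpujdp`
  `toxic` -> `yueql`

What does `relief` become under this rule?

Each letter shifts forward by (position + 5), i.e. 5, 6, 7, … — the shift grows by one for each successive letter.
For relief: r+5=w, e+6=k, l+7=s, i+8=q, e+9=n, f+10=p.

wksqnp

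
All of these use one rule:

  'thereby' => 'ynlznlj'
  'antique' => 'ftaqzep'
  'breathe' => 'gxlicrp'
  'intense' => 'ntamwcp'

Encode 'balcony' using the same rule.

ggskxxj

In thereby: t→y is +5, h→n is +6, e→l is +7, r→z is +8 — the shift increases by 1 each position. Letter i (0-indexed) is shifted by i+5, so successive shifts are 5, 6, 7, ….
Applying it to balcony: b+5=g, a+6=g, l+7=s, c+8=k, o+9=x, n+10=x, y+11=j.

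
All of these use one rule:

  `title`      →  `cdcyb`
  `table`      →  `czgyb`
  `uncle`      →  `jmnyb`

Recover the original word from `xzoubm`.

warden

t(19)→c(2) and i(8)→d(3) fit y≡7x+25 (mod 26); the inverse of 7 mod 26 is 15. This is an affine cipher: with a=0,…,z=25, each position x becomes (7x+25) mod 26.
Undoing it on xzoubm: x(23)→15·(23−25)≡22=w; z(25)→15·(25−25)≡0=a; o(14)→15·(14−25)≡17=r; u(20)→15·(20−25)≡3=d; b(1)→15·(1−25)≡4=e; m(12)→15·(12−25)≡13=n (all mod 26).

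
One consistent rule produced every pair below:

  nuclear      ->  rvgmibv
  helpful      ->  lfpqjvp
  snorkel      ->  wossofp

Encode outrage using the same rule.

Shifts by position in nuclear: pos 0: n→r (+4), pos 1: u→v (+1), pos 2: c→g (+4), pos 3: l→m (+1) — repeating every 2. It's a Vigenère-style cipher with numeric key [4,1]: position i shifts by key[i mod 2].
Applying it to outrage: o+4=s, u+1=v, t+4=x, r+1=s, a+4=e, g+1=h, e+4=i.

svxsehi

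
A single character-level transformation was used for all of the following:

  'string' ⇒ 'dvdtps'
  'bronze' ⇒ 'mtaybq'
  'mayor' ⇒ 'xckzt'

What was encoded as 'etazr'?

A repeating key of period 3 is used — shifts +11, +2, +12 over and over.
Decoding etazr: e−11=t, t−2=r, a−12=o, z−11=o, r−2=p.

troop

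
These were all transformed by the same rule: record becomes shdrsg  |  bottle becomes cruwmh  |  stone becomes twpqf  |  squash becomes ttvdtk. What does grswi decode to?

forth

Shifts by position in record: pos 0: r→s (+1), pos 1: e→h (+3), pos 2: c→d (+1), pos 3: o→r (+3) — repeating every 2. A repeating key of period 2 is used — shifts +1, +3 over and over.
Decoding grswi: g−1=f, r−3=o, s−1=r, w−3=t, i−1=h.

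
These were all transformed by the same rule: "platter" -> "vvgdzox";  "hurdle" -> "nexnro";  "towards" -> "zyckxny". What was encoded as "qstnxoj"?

kindred

Shifts by position in platter: pos 0: p→v (+6), pos 1: l→v (+10), pos 2: a→g (+6), pos 3: t→d (+10) — repeating every 2. A repeating key of period 2 is used — shifts +6, +10 over and over.
Decoding qstnxoj: q−6=k, s−10=i, t−6=n, n−10=d, x−6=r, o−10=e, j−6=d.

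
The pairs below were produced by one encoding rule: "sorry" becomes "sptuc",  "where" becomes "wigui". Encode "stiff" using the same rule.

sukij

Letter i (0-indexed) is shifted by i+0, so successive shifts are 0, 1, 2, ….
For stiff: s+0=s, t+1=u, i+2=k, f+3=i, f+4=j.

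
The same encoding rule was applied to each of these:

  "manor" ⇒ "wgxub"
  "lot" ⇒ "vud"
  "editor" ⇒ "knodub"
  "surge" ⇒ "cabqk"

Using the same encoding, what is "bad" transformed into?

lgn

The shift depends on letter class: consonant m→w is +10, but vowel a→g is +6. Vowels shift forward by 6 and consonants shift forward by 10.
Applying it to bad: b(cons)+10=l, a(vowel)+6=g, d(cons)+10=n.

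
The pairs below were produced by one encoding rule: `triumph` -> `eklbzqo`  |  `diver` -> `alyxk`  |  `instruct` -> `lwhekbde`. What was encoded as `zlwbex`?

t(19)→e(4) and r(17)→k(10) fit y≡23x+9 (mod 26); the inverse of 23 mod 26 is 17. Each letter's alphabet position (a=0..z=25) is mapped through 23·x+9 mod 26 — an affine cipher.
Decoding zlwbex: z(25)→17·(25−9)≡12=m; l(11)→17·(11−9)≡8=i; w(22)→17·(22−9)≡13=n; b(1)→17·(1−9)≡20=u; e(4)→17·(4−9)≡19=t; x(23)→17·(23−9)≡4=e (all mod 26).

minute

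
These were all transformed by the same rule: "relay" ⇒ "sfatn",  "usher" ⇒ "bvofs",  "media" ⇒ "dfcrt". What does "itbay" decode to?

r(17)→s(18) and e(4)→f(5) fit y≡3x+19 (mod 26); the inverse of 3 mod 26 is 9. Each letter's alphabet position (a=0..z=25) is mapped through 3·x+19 mod 26 — an affine cipher.
Undoing it on itbay: i(8)→9·(8−19)≡5=f; t(19)→9·(19−19)≡0=a; b(1)→9·(1−19)≡20=u; a(0)→9·(0−19)≡11=l; y(24)→9·(24−19)≡19=t (all mod 26).

fault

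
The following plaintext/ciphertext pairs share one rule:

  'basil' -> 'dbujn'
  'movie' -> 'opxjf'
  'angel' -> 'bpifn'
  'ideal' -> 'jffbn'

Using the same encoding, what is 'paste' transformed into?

rbuvf

Vowels shift forward by 1 and consonants shift forward by 2.
For paste: p(cons)+2=r, a(vowel)+1=b, s(cons)+2=u, t(cons)+2=v, e(vowel)+1=f.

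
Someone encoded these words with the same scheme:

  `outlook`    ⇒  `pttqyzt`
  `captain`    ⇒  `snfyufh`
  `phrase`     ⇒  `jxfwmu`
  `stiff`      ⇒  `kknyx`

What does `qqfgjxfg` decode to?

baseball

The output letters match the input read backwards, each shifted +5: outlook reversed is kooltuo. The word is reversed, then every letter is shifted forward by 5.
Undoing it on qqfgjxfg: shift back: q−5=l, q−5=l, f−5=a, g−5=b, j−5=e, x−5=s, f−5=a, g−5=b → llabesab; then reverse → baseball.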